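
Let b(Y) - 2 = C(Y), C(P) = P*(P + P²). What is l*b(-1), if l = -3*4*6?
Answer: -144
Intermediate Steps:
b(Y) = 2 + Y²*(1 + Y)
l = -72 (l = -12*6 = -72)
l*b(-1) = -72*(2 + (-1)²*(1 - 1)) = -72*(2 + 1*0) = -72*(2 + 0) = -72*2 = -144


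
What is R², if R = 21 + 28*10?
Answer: 90601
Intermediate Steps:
R = 301 (R = 21 + 280 = 301)
R² = 301² = 90601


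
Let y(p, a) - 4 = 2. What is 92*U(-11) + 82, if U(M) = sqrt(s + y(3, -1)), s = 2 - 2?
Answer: 82 + 92*sqrt(6) ≈ 307.35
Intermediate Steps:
y(p, a) = 6 (y(p, a) = 4 + 2 = 6)
s = 0
U(M) = sqrt(6) (U(M) = sqrt(0 + 6) = sqrt(6))
92*U(-11) + 82 = 92*sqrt(6) + 82 = 82 + 92*sqrt(6)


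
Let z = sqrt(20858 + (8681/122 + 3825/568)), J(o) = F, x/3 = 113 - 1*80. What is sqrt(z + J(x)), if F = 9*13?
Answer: sqrt(8778538548 + 4331*sqrt(6283299708006))/8662 ≈ 16.177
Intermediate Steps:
x = 99 (x = 3*(113 - 1*80) = 3*(113 - 80) = 3*33 = 99)
F = 117
J(o) = 117
z = sqrt(6283299708006)/17324 (z = sqrt(20858 + (8681*(1/122) + 3825*(1/568))) = sqrt(20858 + (8681/122 + 3825/568)) = sqrt(20858 + 2698729/34648) = sqrt(725386713/34648) = sqrt(6283299708006)/17324 ≈ 144.69)
sqrt(z + J(x)) = sqrt(sqrt(6283299708006)/17324 + 117) = sqrt(117 + sqrt(6283299708006)/17324)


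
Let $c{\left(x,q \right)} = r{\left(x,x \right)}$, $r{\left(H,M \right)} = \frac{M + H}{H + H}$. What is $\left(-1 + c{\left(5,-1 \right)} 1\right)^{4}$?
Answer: $0$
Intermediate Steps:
$r{\left(H,M \right)} = \frac{H + M}{2 H}$
$c{\left(x,q \right)} = 1$ ($c{\left(x,q \right)} = \frac{x + x}{2 x} = \frac{2 x}{2 x} = 1$)
$\left(-1 + c{\left(5,-1 \right)} 1\right)^{4} = \left(-1 + 1 \cdot 1\right)^{4} = \left(-1 + 1\right)^{4} = 0^{4} = 0$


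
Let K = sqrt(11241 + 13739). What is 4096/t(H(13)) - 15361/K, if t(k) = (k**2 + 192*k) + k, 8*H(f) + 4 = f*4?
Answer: 2048/597 - 15361*sqrt(6245)/12490 ≈ -93.760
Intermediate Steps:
K = 2*sqrt(6245) (K = sqrt(24980) = 2*sqrt(6245) ≈ 158.05)
H(f) = -1/2 + f/2 (H(f) = -1/2 + (f*4)/8 = -1/2 + (4*f)/8 = -1/2 + f/2)
t(k) = k**2 + 193*k
4096/t(H(13)) - 15361/K = 4096/(((-1/2 + (1/2)*13)*(193 + (-1/2 + (1/2)*13)))) - 15361*sqrt(6245)/12490 = 4096/(((-1/2 + 13/2)*(193 + (-1/2 + 13/2)))) - 15361*sqrt(6245)/12490 = 4096/((6*(193 + 6))) - 15361*sqrt(6245)/12490 = 4096/((6*199)) - 15361*sqrt(6245)/12490 = 4096/1194 - 15361*sqrt(6245)/12490 = 4096*(1/1194) - 15361*sqrt(6245)/12490 = 2048/597 - 15361*sqrt(6245)/12490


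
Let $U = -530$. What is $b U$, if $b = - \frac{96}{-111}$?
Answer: $- \frac{16960}{37} \approx -458.38$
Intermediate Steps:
$b = \frac{32}{37}$ ($b = \left(-96\right) \left(- \frac{1}{111}\right) = \frac{32}{37} \approx 0.86486$)
$b U = \frac{32}{37} \left(-530\right) = - \frac{16960}{37}$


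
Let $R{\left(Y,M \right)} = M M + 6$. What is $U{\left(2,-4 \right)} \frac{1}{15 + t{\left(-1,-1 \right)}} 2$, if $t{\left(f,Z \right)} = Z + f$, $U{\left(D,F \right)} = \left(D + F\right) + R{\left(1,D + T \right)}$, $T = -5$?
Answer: $2$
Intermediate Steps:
$R{\left(Y,M \right)} = 6 + M^{2}$ ($R{\left(Y,M \right)} = M^{2} + 6 = 6 + M^{2}$)
$U{\left(D,F \right)} = 6 + D + F + \left(-5 + D\right)^{2}$ ($U{\left(D,F \right)} = \left(D + F\right) + \left(6 + \left(D - 5\right)^{2}\right) = \left(D + F\right) + \left(6 + \left(-5 + D\right)^{2}\right) = 6 + D + F + \left(-5 + D\right)^{2}$)
$U{\left(2,-4 \right)} \frac{1}{15 + t{\left(-1,-1 \right)}} 2 = \left(6 + 2 - 4 + \left(-5 + 2\right)^{2}\right) \frac{1}{15 - 2} \cdot 2 = \left(6 + 2 - 4 + \left(-3\right)^{2}\right) \frac{1}{15 - 2} \cdot 2 = \left(6 + 2 - 4 + 9\right) \frac{1}{13} \cdot 2 = 13 \cdot \frac{1}{13} \cdot 2 = 13 \cdot \frac{2}{13} = 2$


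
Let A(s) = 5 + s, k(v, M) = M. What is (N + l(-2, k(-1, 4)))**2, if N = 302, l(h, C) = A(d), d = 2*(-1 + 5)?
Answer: 99225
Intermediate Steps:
d = 8 (d = 2*4 = 8)
l(h, C) = 13 (l(h, C) = 5 + 8 = 13)
(N + l(-2, k(-1, 4)))**2 = (302 + 13)**2 = 315**2 = 99225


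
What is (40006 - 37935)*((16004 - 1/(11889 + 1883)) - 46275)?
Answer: -863383773123/13772 ≈ -6.2691e+7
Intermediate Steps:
(40006 - 37935)*((16004 - 1/(11889 + 1883)) - 46275) = 2071*((16004 - 1/13772) - 46275) = 2071*(220407087/13772 - 46275) = 2071*(-416892213/13772) = -863383773123/13772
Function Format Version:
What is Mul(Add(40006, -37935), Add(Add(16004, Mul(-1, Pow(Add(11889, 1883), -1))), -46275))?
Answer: Rational(-863383773123, 13772) ≈ -6.2691e+7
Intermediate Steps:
Mul(Add(40006, -37935), Add(Add(16004, Mul(-1, Pow(Add(11889, 1883), -1))), -46275)) = Mul(2071, Add(Add(16004, Mul(-1, Pow(13772, -1))), -46275)) = Mul(2071, Add(Add(16004, Mul(-1, Rational(1, 13772))), -46275)) = Mul(2071, Add(Add(16004, Rational(-1, 13772)), -46275)) = Mul(2071, Add(Rational(220407087, 13772), -46275)) = Mul(2071, Rational(-416892213, 13772)) = Rational(-863383773123, 13772)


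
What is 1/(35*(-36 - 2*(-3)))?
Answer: -1/1050 ≈ -0.00095238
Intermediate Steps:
1/(35*(-36 - 2*(-3))) = 1/(35*(-36 + 6)) = 1/(35*(-30)) = 1/(-1050) = -1/1050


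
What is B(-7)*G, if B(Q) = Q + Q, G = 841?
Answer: -11774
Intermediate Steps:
B(Q) = 2*Q
B(-7)*G = (2*(-7))*841 = -14*841 = -11774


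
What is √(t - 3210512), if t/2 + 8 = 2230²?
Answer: 2*√1683818 ≈ 2595.2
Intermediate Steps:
t = 9945784 (t = -16 + 2*2230² = -16 + 2*4972900 = -16 + 9945800 = 9945784)
√(t - 3210512) = √(9945784 - 3210512) = √6735272 = 2*√1683818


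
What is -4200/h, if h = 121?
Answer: -4200/121 ≈ -34.711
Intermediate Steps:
-4200/h = -4200/121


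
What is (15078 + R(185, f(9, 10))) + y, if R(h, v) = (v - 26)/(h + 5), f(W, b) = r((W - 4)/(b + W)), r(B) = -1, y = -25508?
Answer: -1981727/190 ≈ -10430.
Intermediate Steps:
f(W, b) = -1
R(h, v) = (-26 + v)/(5 + h)
(15078 + R(185, f(9, 10))) + y = (15078 + (-26 - 1)/(5 + 185)) - 25508 = (15078 - 27/190) - 25508 = 2864793/190 - 25508 = -1981727/190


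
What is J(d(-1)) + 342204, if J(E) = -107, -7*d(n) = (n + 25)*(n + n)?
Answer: 342097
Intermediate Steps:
d(n) = -2*n*(25 + n)/7 (d(n) = -(n + 25)*(n + n)/7 = -(25 + n)*2*n/7 = -2*n*(25 + n)/7)
J(d(-1)) + 342204 = -107 + 342204 = 342097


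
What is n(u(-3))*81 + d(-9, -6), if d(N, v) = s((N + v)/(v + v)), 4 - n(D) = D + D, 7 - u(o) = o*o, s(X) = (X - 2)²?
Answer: 10377/16 ≈ 648.56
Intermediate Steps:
s(X) = (-2 + X)²
u(o) = 7 - o² (u(o) = 7 - o*o = 7 - o²)
n(D) = 4 - 2*D (n(D) = 4 - (D + D) = 4 - 2*D)
d(N, v) = (-2 + (N + v)/(2*v))² (d(N, v) = (-2 + (N + v)/(v + v))² = (-2 + (N + v)/((2*v)))² = (-2 + (N + v)*(1/(2*v)))² = (-2 + (N + v)/(2*v))²)
n(u(-3))*81 + d(-9, -6) = (4 - 2*(7 - 1*(-3)²))*81 + (¼)*(-1*(-9) + 3*(-6))²/(-6)² = (4 - 2*(7 - 1*9))*81 + (¼)*(1/36)*(9 - 18)² = (4 - 2*(7 - 9))*81 + (¼)*(1/36)*(-9)² = (4 - 2*(-2))*81 + (¼)*(1/36)*81 = (4 + 4)*81 + 9/16 = 8*81 + 9/16 = 648 + 9/16 = 10377/16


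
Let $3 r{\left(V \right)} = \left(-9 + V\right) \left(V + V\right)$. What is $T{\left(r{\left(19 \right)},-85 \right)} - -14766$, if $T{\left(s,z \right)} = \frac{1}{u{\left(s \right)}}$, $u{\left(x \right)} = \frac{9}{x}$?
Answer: $\frac{399062}{27} \approx 14780.0$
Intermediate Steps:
$r{\left(V \right)} = \frac{2 V \left(-9 + V\right)}{3}$ ($r{\left(V \right)} = \frac{\left(-9 + V\right) \left(V + V\right)}{3} = \frac{\left(-9 + V\right) 2 V}{3} = \frac{2 V \left(-9 + V\right)}{3}$)
$T{\left(s,z \right)} = \frac{s}{9}$ ($T{\left(s,z \right)} = \frac{1}{9 \frac{1}{s}} = \frac{s}{9}$)
$T{\left(r{\left(19 \right)},-85 \right)} - -14766 = \frac{\frac{2}{3} \cdot 19 \left(-9 + 19\right)}{9} - -14766 = \frac{\frac{2}{3} \cdot 19 \cdot 10}{9} + 14766 = \frac{1}{9} \cdot \frac{380}{3} + 14766 = \frac{380}{27} + 14766 = \frac{399062}{27}$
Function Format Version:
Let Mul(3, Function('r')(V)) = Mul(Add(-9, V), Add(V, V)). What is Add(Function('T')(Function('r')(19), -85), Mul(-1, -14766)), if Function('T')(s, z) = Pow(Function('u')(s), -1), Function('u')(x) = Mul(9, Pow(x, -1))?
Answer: Rational(399062, 27) ≈ 14780.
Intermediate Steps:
Function('r')(V) = Mul(Rational(2, 3), V, Add(-9, V)) (Function('r')(V) = Mul(Rational(1, 3), Mul(Add(-9, V), Add(V, V))) = Mul(Rational(1, 3), Mul(Add(-9, V), Mul(2, V))) = Mul(Rational(1, 3), Mul(2, V, Add(-9, V))) = Mul(Rational(2, 3), V, Add(-9, V)))
Function('T')(s, z) = Mul(Rational(1, 9), s) (Function('T')(s, z) = Pow(Mul(9, Pow(s, -1)), -1) = Mul(Rational(1, 9), s))
Add(Function('T')(Function('r')(19), -85), Mul(-1, -14766)) = Add(Mul(Rational(1, 9), Mul(Rational(2, 3), 19, Add(-9, 19))), Mul(-1, -14766)) = Add(Mul(Rational(1, 9), Mul(Rational(2, 3), 19, 10)), 14766) = Add(Mul(Rational(1, 9), Rational(380, 3)), 14766) = Add(Rational(380, 27), 14766) = Rational(399062, 27)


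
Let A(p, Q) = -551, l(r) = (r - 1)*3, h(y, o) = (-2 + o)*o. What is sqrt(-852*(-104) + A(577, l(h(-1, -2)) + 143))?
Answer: sqrt(88057) ≈ 296.74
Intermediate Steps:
h(y, o) = o*(-2 + o)
l(r) = -3 + 3*r (l(r) = (-1 + r)*3 = -3 + 3*r)
sqrt(-852*(-104) + A(577, l(h(-1, -2)) + 143)) = sqrt(-852*(-104) - 551) = sqrt(88608 - 551) = sqrt(88057)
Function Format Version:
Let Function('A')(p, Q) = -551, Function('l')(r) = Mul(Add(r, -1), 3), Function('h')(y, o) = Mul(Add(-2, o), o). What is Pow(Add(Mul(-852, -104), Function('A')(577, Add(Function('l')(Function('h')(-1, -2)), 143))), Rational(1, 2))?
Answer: Pow(88057, Rational(1, 2)) ≈ 296.74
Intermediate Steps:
Function('h')(y, o) = Mul(o, Add(-2, o))
Function('l')(r) = Add(-3, Mul(3, r)) (Function('l')(r) = Mul(Add(-1, r), 3) = Add(-3, Mul(3, r)))
Pow(Add(Mul(-852, -104), Function('A')(577, Add(Function('l')(Function('h')(-1, -2)), 143))), Rational(1, 2)) = Pow(Add(Mul(-852, -104), -551), Rational(1, 2)) = Pow(Add(88608, -551), Rational(1, 2)) = Pow(88057, Rational(1, 2))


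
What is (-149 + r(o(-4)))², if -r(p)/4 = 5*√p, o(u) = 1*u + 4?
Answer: 22201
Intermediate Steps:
o(u) = 4 + u (o(u) = u + 4 = 4 + u)
r(p) = -20*√p
(-149 + r(o(-4)))² = (-149 - 20*√(4 - 4))² = (-149 - 20*√0)² = (-149 - 20*0)² = (-149 + 0)² = (-149)² = 22201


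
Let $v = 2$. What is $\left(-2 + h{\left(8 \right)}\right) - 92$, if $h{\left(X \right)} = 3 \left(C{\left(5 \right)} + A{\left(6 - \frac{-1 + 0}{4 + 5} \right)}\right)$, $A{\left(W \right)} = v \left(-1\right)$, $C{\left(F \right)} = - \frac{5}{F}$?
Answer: $-103$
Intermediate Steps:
$A{\left(W \right)} = -2$ ($A{\left(W \right)} = 2 \left(-1\right) = -2$)
$h{\left(X \right)} = -9$ ($h{\left(X \right)} = 3 \left(- \frac{5}{5} - 2\right) = 3 \left(\left(-5\right) \frac{1}{5} - 2\right) = 3 \left(-1 - 2\right) = 3 \left(-3\right) = -9$)
$\left(-2 + h{\left(8 \right)}\right) - 92 = \left(-2 - 9\right) - 92 = -11 - 92 = -103$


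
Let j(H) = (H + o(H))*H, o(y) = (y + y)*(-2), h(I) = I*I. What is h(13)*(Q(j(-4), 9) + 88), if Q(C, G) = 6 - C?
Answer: 23998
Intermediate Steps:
h(I) = I²
o(y) = -4*y (o(y) = (2*y)*(-2) = -4*y)
j(H) = -3*H² (j(H) = (H - 4*H)*H = (-3*H)*H = -3*H²)
h(13)*(Q(j(-4), 9) + 88) = 13²*((6 - (-3)*(-4)²) + 88) = 169*((6 - (-3)*16) + 88) = 169*((6 - 1*(-48)) + 88) = 169*((6 + 48) + 88) = 169*(54 + 88) = 169*142 = 23998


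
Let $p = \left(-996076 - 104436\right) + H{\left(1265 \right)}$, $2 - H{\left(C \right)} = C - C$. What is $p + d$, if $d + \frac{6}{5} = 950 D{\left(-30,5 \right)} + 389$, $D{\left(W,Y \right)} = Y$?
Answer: $- \frac{5476861}{5} \approx -1.0954 \cdot 10^{6}$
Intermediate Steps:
$H{\left(C \right)} = 2$ ($H{\left(C \right)} = 2 - \left(C - C\right) = 2 - 0 = 2 + 0 = 2$)
$p = -1100510$ ($p = \left(-996076 - 104436\right) + 2 = -1100512 + 2 = -1100510$)
$d = \frac{25689}{5}$ ($d = - \frac{6}{5} + \left(950 \cdot 5 + 389\right) = - \frac{6}{5} + \left(4750 + 389\right) = - \frac{6}{5} + 5139 = \frac{25689}{5} \approx 5137.8$)
$p + d = -1100510 + \frac{25689}{5} = - \frac{5476861}{5}$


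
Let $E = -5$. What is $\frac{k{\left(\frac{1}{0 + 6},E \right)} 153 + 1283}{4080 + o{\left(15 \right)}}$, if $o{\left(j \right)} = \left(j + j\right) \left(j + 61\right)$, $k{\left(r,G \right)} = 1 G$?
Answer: $\frac{259}{3180} \approx 0.081447$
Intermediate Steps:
$k{\left(r,G \right)} = G$
$o{\left(j \right)} = 2 j \left(61 + j\right)$
$\frac{k{\left(\frac{1}{0 + 6},E \right)} 153 + 1283}{4080 + o{\left(15 \right)}} = \frac{\left(-5\right) 153 + 1283}{4080 + 2 \cdot 15 \left(61 + 15\right)} = \frac{-765 + 1283}{4080 + 2 \cdot 15 \cdot 76} = \frac{518}{4080 + 2280} = \frac{518}{6360} = 518 \cdot \frac{1}{6360} = \frac{259}{3180}$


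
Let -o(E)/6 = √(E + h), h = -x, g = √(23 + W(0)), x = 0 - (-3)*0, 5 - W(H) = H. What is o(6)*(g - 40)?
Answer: 12*√6*(20 - √7) ≈ 510.11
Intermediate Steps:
W(H) = 5 - H
x = 0 (x = 0 - 1*0 = 0 + 0 = 0)
g = 2*√7 (g = √(23 + (5 - 1*0)) = √(23 + (5 + 0)) = √(23 + 5) = √28 = 2*√7 ≈ 5.2915)
h = 0 (h = -1*0 = 0)
o(E) = -6*√E (o(E) = -6*√(E + 0) = -6*√E)
o(6)*(g - 40) = (-6*√6)*(2*√7 - 40) = (-6*√6)*(-40 + 2*√7) = -6*√6*(-40 + 2*√7)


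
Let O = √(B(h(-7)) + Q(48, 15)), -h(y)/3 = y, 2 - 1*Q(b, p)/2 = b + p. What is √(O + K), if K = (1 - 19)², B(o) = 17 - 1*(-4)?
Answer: √(324 + I*√101) ≈ 18.002 + 0.2791*I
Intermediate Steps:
Q(b, p) = 4 - 2*b - 2*p (Q(b, p) = 4 - 2*(b + p) = 4 + (-2*b - 2*p) = 4 - 2*b - 2*p)
h(y) = -3*y
B(o) = 21 (B(o) = 17 + 4 = 21)
K = 324 (K = (-18)² = 324)
O = I*√101 (O = √(21 + (4 - 2*48 - 2*15)) = √(21 + (4 - 96 - 30)) = √(21 - 122) = √(-101) = I*√101 ≈ 10.05*I)
√(O + K) = √(I*√101 + 324) = √(324 + I*√101)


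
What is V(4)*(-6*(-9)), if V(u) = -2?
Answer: -108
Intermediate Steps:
V(4)*(-6*(-9)) = -(-12)*(-9) = -2*54 = -108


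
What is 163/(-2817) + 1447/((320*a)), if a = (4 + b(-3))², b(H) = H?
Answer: 4024039/901440 ≈ 4.4640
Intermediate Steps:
a = 1 (a = (4 - 3)² = 1² = 1)
163/(-2817) + 1447/((320*a)) = 163/(-2817) + 1447/((320*1)) = 163*(-1/2817) + 1447/320 = -163/2817 + 1447*(1/320) = -163/2817 + 1447/320 = 4024039/901440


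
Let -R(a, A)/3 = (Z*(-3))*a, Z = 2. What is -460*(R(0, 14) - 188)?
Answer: 86480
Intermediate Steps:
R(a, A) = 18*a (R(a, A) = -3*2*(-3)*a = -(-18)*a = 18*a)
-460*(R(0, 14) - 188) = -460*(18*0 - 188) = -460*(0 - 188) = -460*(-188) = 86480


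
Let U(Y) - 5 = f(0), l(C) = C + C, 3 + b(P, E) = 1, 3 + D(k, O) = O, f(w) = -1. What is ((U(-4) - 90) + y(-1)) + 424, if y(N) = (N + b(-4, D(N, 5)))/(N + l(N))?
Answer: 339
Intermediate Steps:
D(k, O) = -3 + O
b(P, E) = -2 (b(P, E) = -3 + 1 = -2)
l(C) = 2*C
U(Y) = 4 (U(Y) = 5 - 1 = 4)
y(N) = (-2 + N)/(3*N) (y(N) = (N - 2)/(N + 2*N) = (-2 + N)/((3*N)) = (-2 + N)*(1/(3*N)) = (-2 + N)/(3*N))
((U(-4) - 90) + y(-1)) + 424 = ((4 - 90) + (⅓)*(-2 - 1)/(-1)) + 424 = (-86 + (⅓)*(-1)*(-3)) + 424 = (-86 + 1) + 424 = -85 + 424 = 339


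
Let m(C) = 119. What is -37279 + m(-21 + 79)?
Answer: -37160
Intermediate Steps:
-37279 + m(-21 + 79) = -37279 + 119 = -37160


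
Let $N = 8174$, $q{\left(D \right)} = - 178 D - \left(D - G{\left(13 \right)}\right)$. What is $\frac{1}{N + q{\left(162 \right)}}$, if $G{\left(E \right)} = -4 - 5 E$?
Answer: $- \frac{1}{20893} \approx -4.7863 \cdot 10^{-5}$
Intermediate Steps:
$q{\left(D \right)} = -69 - 179 D$ ($q{\left(D \right)} = - 178 D - \left(69 + D\right) = -69 - 179 D$)
$\frac{1}{N + q{\left(162 \right)}} = \frac{1}{8174 - 29067} = \frac{1}{-20893} = - \frac{1}{20893}$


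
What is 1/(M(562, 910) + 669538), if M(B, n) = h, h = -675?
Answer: 1/668863 ≈ 1.4951e-6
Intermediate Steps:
M(B, n) = -675
1/(M(562, 910) + 669538) = 1/(-675 + 669538) = 1/668863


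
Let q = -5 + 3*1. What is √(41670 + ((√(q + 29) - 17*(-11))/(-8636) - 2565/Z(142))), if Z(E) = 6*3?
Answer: √(774284983177 - 6477*√3)/4318 ≈ 203.78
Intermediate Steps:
Z(E) = 18
q = -2 (q = -5 + 3 = -2)
√(41670 + ((√(q + 29) - 17*(-11))/(-8636) - 2565/Z(142))) = √(41670 + ((√(-2 + 29) - 17*(-11))/(-8636) - 2565/18)) = √(41670 + ((√27 + 187)*(-1/8636) - 2565*1/18)) = √(41670 + ((3*√3 + 187)*(-1/8636) - 285/2)) = √(41670 + ((187 + 3*√3)*(-1/8636) - 285/2)) = √(41670 + ((-11/508 - 3*√3/8636) - 285/2)) = √(41670 + (-72401/508 - 3*√3/8636)) = √(21095959/508 - 3*√3/8636)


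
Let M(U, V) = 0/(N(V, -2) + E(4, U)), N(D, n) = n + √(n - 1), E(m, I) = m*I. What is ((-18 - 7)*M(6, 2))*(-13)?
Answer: 0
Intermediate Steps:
E(m, I) = I*m
N(D, n) = n + √(-1 + n)
M(U, V) = 0 (M(U, V) = 0/((-2 + √(-1 - 2)) + U*4) = 0/((-2 + √(-3)) + 4*U) = 0/((-2 + I*√3) + 4*U) = 0/(-2 + 4*U + I*√3) = 0)
((-18 - 7)*M(6, 2))*(-13) = ((-18 - 7)*0)*(-13) = -25*0*(-13) = 0*(-13) = 0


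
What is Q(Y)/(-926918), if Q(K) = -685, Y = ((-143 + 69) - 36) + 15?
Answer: 685/926918 ≈ 0.00073901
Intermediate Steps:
Y = -95 (Y = (-74 - 36) + 15 = -110 + 15 = -95)
Q(Y)/(-926918) = -685/(-926918) = -685*(-1/926918) = 685/926918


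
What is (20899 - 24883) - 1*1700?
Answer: -5684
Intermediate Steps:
(20899 - 24883) - 1*1700 = -3984 - 1700 = -5684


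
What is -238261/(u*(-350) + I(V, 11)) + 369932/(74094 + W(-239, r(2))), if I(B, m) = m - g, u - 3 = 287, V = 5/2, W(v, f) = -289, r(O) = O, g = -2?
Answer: 55128141989/7490248035 ≈ 7.3600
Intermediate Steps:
V = 5/2 (V = 5*(½) = 5/2 ≈ 2.5000)
u = 290 (u = 3 + 287 = 290)
I(B, m) = 2 + m (I(B, m) = m - 1*(-2) = m + 2 = 2 + m)
-238261/(u*(-350) + I(V, 11)) + 369932/(74094 + W(-239, r(2))) = -238261/(290*(-350) + (2 + 11)) + 369932/(74094 - 289) = -238261/(-101500 + 13) + 369932/73805 = -238261/(-101487) + 369932*(1/73805) = -238261*(-1/101487) + 369932/73805 = 238261/101487 + 369932/73805 = 55128141989/7490248035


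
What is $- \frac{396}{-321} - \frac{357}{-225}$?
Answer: $\frac{22633}{8025} \approx 2.8203$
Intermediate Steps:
$- \frac{396}{-321} - \frac{357}{-225} = \left(-396\right) \left(- \frac{1}{321}\right) - - \frac{119}{75} = \frac{132}{107} + \frac{119}{75} = \frac{22633}{8025}$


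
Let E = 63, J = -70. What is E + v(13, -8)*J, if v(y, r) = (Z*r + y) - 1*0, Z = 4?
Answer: 1393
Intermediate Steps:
v(y, r) = y + 4*r (v(y, r) = (4*r + y) - 1*0 = (y + 4*r) + 0 = y + 4*r)
E + v(13, -8)*J = 63 + (13 + 4*(-8))*(-70) = 63 + (13 - 32)*(-70) = 63 - 19*(-70) = 63 + 1330 = 1393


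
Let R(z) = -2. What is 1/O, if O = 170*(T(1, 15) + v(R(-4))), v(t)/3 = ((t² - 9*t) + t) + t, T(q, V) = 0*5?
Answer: 1/9180 ≈ 0.00010893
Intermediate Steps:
T(q, V) = 0
v(t) = -21*t + 3*t² (v(t) = 3*(((t² - 9*t) + t) + t) = 3*((t² - 8*t) + t) = 3*(t² - 7*t) = -21*t + 3*t²)
O = 9180 (O = 170*(0 + 3*(-2)*(-7 - 2)) = 170*(0 + 3*(-2)*(-9)) = 170*(0 + 54) = 170*54 = 9180)
1/O = 1/9180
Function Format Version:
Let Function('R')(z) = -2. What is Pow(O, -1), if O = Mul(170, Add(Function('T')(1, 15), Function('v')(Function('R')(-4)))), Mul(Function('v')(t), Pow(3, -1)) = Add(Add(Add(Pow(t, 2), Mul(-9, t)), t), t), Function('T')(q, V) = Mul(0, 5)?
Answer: Rational(1, 9180) ≈ 0.00010893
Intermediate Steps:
Function('T')(q, V) = 0
Function('v')(t) = Add(Mul(-21, t), Mul(3, Pow(t, 2))) (Function('v')(t) = Mul(3, Add(Add(Add(Pow(t, 2), Mul(-9, t)), t), t)) = Mul(3, Add(Add(Pow(t, 2), Mul(-8, t)), t)) = Mul(3, Add(Pow(t, 2), Mul(-7, t))) = Add(Mul(-21, t), Mul(3, Pow(t, 2))))
O = 9180 (O = Mul(170, Add(0, Mul(3, -2, Add(-7, -2)))) = Mul(170, Add(0, Mul(3, -2, -9))) = Mul(170, Add(0, 54)) = Mul(170, 54) = 9180)
Pow(O, -1) = Pow(9180, -1) = Rational(1, 9180)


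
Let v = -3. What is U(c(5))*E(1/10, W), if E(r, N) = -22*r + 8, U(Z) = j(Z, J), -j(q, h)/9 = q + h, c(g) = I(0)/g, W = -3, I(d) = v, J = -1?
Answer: 2088/25 ≈ 83.520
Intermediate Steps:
I(d) = -3
c(g) = -3/g
j(q, h) = -9*h - 9*q (j(q, h) = -9*(q + h) = -9*(h + q) = -9*h - 9*q)
U(Z) = 9 - 9*Z (U(Z) = -9*(-1) - 9*Z = 9 - 9*Z)
E(r, N) = 8 - 22*r
U(c(5))*E(1/10, W) = (9 - (-27)/5)*(8 - 22/10) = (9 - (-27)/5)*(8 - 22*⅒) = (9 - 9*(-⅗))*(8 - 11/5) = (9 + 27/5)*(29/5) = (72/5)*(29/5) = 2088/25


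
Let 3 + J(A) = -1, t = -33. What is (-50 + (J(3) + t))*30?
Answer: -2610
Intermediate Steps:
J(A) = -4 (J(A) = -3 - 1 = -4)
(-50 + (J(3) + t))*30 = (-50 + (-4 - 33))*30 = (-50 - 37)*30 = -87*30 = -2610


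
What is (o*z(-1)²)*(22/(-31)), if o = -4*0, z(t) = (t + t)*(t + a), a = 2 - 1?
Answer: 0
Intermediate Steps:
a = 1
z(t) = 2*t*(1 + t) (z(t) = (t + t)*(t + 1) = (2*t)*(1 + t) = 2*t*(1 + t))
o = 0
(o*z(-1)²)*(22/(-31)) = (0*(2*(-1)*(1 - 1))²)*(22/(-31)) = (0*(2*(-1)*0)²)*(22*(-1/31)) = (0*0²)*(-22/31) = (0*0)*(-22/31) = 0*(-22/31) = 0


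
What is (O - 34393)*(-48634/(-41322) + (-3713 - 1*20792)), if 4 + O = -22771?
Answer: 9647547587328/6887 ≈ 1.4008e+9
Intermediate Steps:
O = -22775 (O = -4 - 22771 = -22775)
(O - 34393)*(-48634/(-41322) + (-3713 - 1*20792)) = (-22775 - 34393)*(-48634/(-41322) + (-3713 - 1*20792)) = -57168*(-48634*(-1/41322) + (-3713 - 20792)) = -57168*(24317/20661 - 24505) = -57168*(-506273488/20661) = 9647547587328/6887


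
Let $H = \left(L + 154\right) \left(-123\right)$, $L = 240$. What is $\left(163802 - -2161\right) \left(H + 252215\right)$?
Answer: $33815459139$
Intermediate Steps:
$H = -48462$ ($H = \left(240 + 154\right) \left(-123\right) = 394 \left(-123\right) = -48462$)
$\left(163802 - -2161\right) \left(H + 252215\right) = \left(163802 - -2161\right) \left(-48462 + 252215\right) = \left(163802 + 2161\right) 203753 = 165963 \cdot 203753 = 33815459139$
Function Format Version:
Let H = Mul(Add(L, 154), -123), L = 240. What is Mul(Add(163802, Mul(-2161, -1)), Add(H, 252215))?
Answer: 33815459139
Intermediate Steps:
H = -48462 (H = Mul(Add(240, 154), -123) = Mul(394, -123) = -48462)
Mul(Add(163802, Mul(-2161, -1)), Add(H, 252215)) = Mul(Add(163802, Mul(-2161, -1)), Add(-48462, 252215)) = Mul(Add(163802, 2161), 203753) = Mul(165963, 203753) = 33815459139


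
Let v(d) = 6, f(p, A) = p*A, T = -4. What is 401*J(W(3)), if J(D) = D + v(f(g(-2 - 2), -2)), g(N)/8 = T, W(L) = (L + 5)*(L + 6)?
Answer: 31278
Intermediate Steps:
W(L) = (5 + L)*(6 + L)
g(N) = -32 (g(N) = 8*(-4) = -32)
f(p, A) = A*p
J(D) = 6 + D (J(D) = D + 6 = 6 + D)
401*J(W(3)) = 401*(6 + (30 + 3² + 11*3)) = 401*(6 + (30 + 9 + 33)) = 401*(6 + 72) = 401*78 = 31278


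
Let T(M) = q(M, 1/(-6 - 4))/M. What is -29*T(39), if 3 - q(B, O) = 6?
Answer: 29/13 ≈ 2.2308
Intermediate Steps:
q(B, O) = -3 (q(B, O) = 3 - 1*6 = 3 - 6 = -3)
T(M) = -3/M
-29*T(39) = -(-87)/39 = -29*(-1/13) = 29/13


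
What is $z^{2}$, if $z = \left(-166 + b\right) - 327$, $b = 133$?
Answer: $129600$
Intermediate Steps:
$z = -360$ ($z = \left(-166 + 133\right) - 327 = -33 - 327 = -360$)
$z^{2} = \left(-360\right)^{2} = 129600$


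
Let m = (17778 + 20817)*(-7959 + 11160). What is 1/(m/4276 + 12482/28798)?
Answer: 61570124/1778916511921 ≈ 3.4611e-5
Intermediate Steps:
m = 123542595 (m = 38595*3201 = 123542595)
1/(m/4276 + 12482/28798) = 1/(123542595/4276 + 12482/28798) = 1/(123542595*(1/4276) + 12482*(1/28798)) = 1/(123542595/4276 + 6241/14399) = 1/(1778916511921/61570124) = 61570124/1778916511921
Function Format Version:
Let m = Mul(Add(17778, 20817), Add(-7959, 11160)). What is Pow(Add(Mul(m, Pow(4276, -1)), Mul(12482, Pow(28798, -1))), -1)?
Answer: Rational(61570124, 1778916511921) ≈ 3.4611e-5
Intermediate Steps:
m = 123542595 (m = Mul(38595, 3201) = 123542595)
Pow(Add(Mul(m, Pow(4276, -1)), Mul(12482, Pow(28798, -1))), -1) = Pow(Add(Mul(123542595, Pow(4276, -1)), Mul(12482, Pow(28798, -1))), -1) = Pow(Add(Mul(123542595, Rational(1, 4276)), Mul(12482, Rational(1, 28798))), -1) = Pow(Add(Rational(123542595, 4276), Rational(6241, 14399)), -1) = Pow(Rational(1778916511921, 61570124), -1) = Rational(61570124, 1778916511921)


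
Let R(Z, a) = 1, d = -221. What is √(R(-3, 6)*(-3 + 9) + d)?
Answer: I*√215 ≈ 14.663*I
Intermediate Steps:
√(R(-3, 6)*(-3 + 9) + d) = √(1*(-3 + 9) - 221) = √(1*6 - 221) = √(6 - 221) = √(-215) = I*√215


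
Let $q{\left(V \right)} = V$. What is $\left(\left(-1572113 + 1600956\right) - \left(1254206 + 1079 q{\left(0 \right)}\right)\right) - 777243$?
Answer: $-2002606$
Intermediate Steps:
$\left(\left(-1572113 + 1600956\right) - \left(1254206 + 1079 q{\left(0 \right)}\right)\right) - 777243 = \left(\left(-1572113 + 1600956\right) - 1254206\right) - 777243 = \left(28843 + \left(0 - 1254206\right)\right) - 777243 = \left(28843 - 1254206\right) - 777243 = -1225363 - 777243 = -2002606$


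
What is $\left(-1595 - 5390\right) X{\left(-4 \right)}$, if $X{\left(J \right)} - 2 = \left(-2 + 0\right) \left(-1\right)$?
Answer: $-27940$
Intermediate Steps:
$X{\left(J \right)} = 4$ ($X{\left(J \right)} = 2 + \left(-2 + 0\right) \left(-1\right) = 2 - -2 = 2 + 2 = 4$)
$\left(-1595 - 5390\right) X{\left(-4 \right)} = \left(-1595 - 5390\right) 4 = \left(-6985\right) 4 = -27940$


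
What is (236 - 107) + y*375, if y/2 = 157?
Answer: 117879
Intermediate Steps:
y = 314 (y = 2*157 = 314)
(236 - 107) + y*375 = (236 - 107) + 314*375 = 129 + 117750 = 117879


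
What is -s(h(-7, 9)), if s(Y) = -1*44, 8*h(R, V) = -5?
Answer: 44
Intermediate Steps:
h(R, V) = -5/8 (h(R, V) = (⅛)*(-5) = -5/8)
s(Y) = -44
-s(h(-7, 9)) = -1*(-44) = 44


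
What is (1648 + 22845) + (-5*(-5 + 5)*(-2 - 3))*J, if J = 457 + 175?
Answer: 24493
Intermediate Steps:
J = 632
(1648 + 22845) + (-5*(-5 + 5)*(-2 - 3))*J = (1648 + 22845) - 5*(-5 + 5)*(-2 - 3)*632 = 24493 - 0*(-5)*632 = 24493 - 5*0*632 = 24493 + 0*632 = 24493 + 0 = 24493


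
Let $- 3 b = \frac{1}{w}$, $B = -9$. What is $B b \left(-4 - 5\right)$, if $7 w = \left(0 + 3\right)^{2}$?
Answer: $-21$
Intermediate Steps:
$w = \frac{9}{7}$ ($w = \frac{\left(0 + 3\right)^{2}}{7} = \frac{3^{2}}{7} = \frac{1}{7} \cdot 9 = \frac{9}{7} \approx 1.2857$)
$b = - \frac{7}{27}$ ($b = - \frac{1}{3 \cdot \frac{9}{7}} = \left(- \frac{1}{3}\right) \frac{7}{9} = - \frac{7}{27} \approx -0.25926$)
$B b \left(-4 - 5\right) = \left(-9\right) \left(- \frac{7}{27}\right) \left(-4 - 5\right) = \frac{7}{3} \left(-9\right) = -21$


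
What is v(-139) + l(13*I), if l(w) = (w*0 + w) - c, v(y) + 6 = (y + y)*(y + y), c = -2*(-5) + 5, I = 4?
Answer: 77315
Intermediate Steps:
c = 15 (c = 10 + 5 = 15)
v(y) = -6 + 4*y² (v(y) = -6 + (y + y)*(y + y) = -6 + (2*y)*(2*y) = -6 + 4*y²)
l(w) = -15 + w (l(w) = (w*0 + w) - 1*15 = (0 + w) - 15 = w - 15 = -15 + w)
v(-139) + l(13*I) = (-6 + 4*(-139)²) + (-15 + 13*4) = (-6 + 4*19321) + (-15 + 52) = (-6 + 77284) + 37 = 77278 + 37 = 77315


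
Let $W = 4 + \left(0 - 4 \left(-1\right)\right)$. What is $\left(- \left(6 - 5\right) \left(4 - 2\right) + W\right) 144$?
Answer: $864$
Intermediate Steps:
$W = 8$ ($W = 4 + \left(0 - -4\right) = 4 + \left(0 + 4\right) = 4 + 4 = 8$)
$\left(- \left(6 - 5\right) \left(4 - 2\right) + W\right) 144 = \left(- \left(6 - 5\right) \left(4 - 2\right) + 8\right) 144 = \left(- 1 \cdot 2 + 8\right) 144 = \left(\left(-1\right) 2 + 8\right) 144 = \left(-2 + 8\right) 144 = 6 \cdot 144 = 864$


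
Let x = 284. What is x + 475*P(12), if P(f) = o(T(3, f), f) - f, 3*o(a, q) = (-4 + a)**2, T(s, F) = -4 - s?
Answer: 41227/3 ≈ 13742.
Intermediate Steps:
o(a, q) = (-4 + a)**2/3
P(f) = 121/3 - f (P(f) = (-4 + (-4 - 1*3))**2/3 - f = (-4 + (-4 - 3))**2/3 - f = (-4 - 7)**2/3 - f = (1/3)*(-11)**2 - f = (1/3)*121 - f = 121/3 - f)
x + 475*P(12) = 284 + 475*(121/3 - 1*12) = 284 + 475*(121/3 - 12) = 284 + 475*(85/3) = 284 + 40375/3 = 41227/3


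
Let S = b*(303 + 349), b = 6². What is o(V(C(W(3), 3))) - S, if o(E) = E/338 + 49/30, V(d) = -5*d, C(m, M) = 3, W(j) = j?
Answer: -59497492/2535 ≈ -23470.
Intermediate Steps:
b = 36
S = 23472 (S = 36*(303 + 349) = 36*652 = 23472)
o(E) = 49/30 + E/338 (o(E) = E*(1/338) + 49*(1/30) = E/338 + 49/30 = 49/30 + E/338)
o(V(C(W(3), 3))) - S = (49/30 + (-5*3)/338) - 1*23472 = (49/30 + (1/338)*(-15)) - 23472 = (49/30 - 15/338) - 23472 = 4028/2535 - 23472 = -59497492/2535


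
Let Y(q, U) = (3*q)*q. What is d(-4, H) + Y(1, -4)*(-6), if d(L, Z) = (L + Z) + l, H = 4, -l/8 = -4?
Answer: 14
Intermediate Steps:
l = 32 (l = -8*(-4) = 32)
Y(q, U) = 3*q²
d(L, Z) = 32 + L + Z (d(L, Z) = (L + Z) + 32 = 32 + L + Z)
d(-4, H) + Y(1, -4)*(-6) = (32 - 4 + 4) + (3*1²)*(-6) = 32 + (3*1)*(-6) = 32 + 3*(-6) = 32 - 18 = 14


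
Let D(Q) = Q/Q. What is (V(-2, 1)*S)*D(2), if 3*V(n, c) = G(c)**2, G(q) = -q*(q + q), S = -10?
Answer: -40/3 ≈ -13.333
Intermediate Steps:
D(Q) = 1
G(q) = -2*q**2 (G(q) = -q*2*q = -2*q**2)
V(n, c) = 4*c**4/3 (V(n, c) = (-2*c**2)**2/3 = (4*c**4)/3 = 4*c**4/3)
(V(-2, 1)*S)*D(2) = (((4/3)*1**4)*(-10))*1 = (((4/3)*1)*(-10))*1 = ((4/3)*(-10))*1 = -40/3*1 = -40/3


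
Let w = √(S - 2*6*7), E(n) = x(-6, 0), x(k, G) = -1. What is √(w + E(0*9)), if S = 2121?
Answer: √(-1 + √2037) ≈ 6.6433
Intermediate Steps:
E(n) = -1
w = √2037 (w = √(2121 - 2*6*7) = √(2121 - 12*7) = √(2121 - 84) = √2037 ≈ 45.133)
√(w + E(0*9)) = √(√2037 - 1) = √(-1 + √2037)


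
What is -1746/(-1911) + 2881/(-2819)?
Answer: -194539/1795703 ≈ -0.10834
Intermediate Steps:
-1746/(-1911) + 2881/(-2819) = -1746*(-1/1911) + 2881*(-1/2819) = 582/637 - 2881/2819 = -194539/1795703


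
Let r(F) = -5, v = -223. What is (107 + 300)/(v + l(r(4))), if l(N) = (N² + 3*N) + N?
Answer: -407/218 ≈ -1.8670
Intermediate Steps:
l(N) = N² + 4*N
(107 + 300)/(v + l(r(4))) = (107 + 300)/(-223 - 5*(4 - 5)) = 407/(-223 - 5*(-1)) = 407/(-223 + 5) = 407/(-218) = 407*(-1/218) = -407/218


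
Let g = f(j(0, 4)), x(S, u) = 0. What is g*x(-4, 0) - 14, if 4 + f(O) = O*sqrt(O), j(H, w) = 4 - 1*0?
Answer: -14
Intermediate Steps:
j(H, w) = 4 (j(H, w) = 4 + 0 = 4)
f(O) = -4 + O**(3/2) (f(O) = -4 + O*sqrt(O) = -4 + O**(3/2))
g = 4 (g = -4 + 4**(3/2) = -4 + 8 = 4)
g*x(-4, 0) - 14 = 4*0 - 14 = 0 - 14 = -14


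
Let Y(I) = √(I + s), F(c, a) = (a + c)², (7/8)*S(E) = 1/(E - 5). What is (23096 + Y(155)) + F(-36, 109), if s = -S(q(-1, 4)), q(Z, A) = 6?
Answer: 28425 + √7539/7 ≈ 28437.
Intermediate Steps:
S(E) = 8/(7*(-5 + E)) (S(E) = 8/(7*(E - 5)) = 8/(7*(-5 + E)))
s = -8/7 (s = -8/(7*(-5 + 6)) = -8/(7*1) = -8/7 ≈ -1.1429)
Y(I) = √(-8/7 + I) (Y(I) = √(I - 8/7) = √(-8/7 + I))
(23096 + Y(155)) + F(-36, 109) = (23096 + √(-56 + 49*155)/7) + (109 - 36)² = (23096 + √(-56 + 7595)/7) + 73² = (23096 + √7539/7) + 5329 = 28425 + √7539/7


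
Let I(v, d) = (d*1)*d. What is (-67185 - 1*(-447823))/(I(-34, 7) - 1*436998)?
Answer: -380638/436949 ≈ -0.87113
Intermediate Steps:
I(v, d) = d**2 (I(v, d) = d*d = d**2)
(-67185 - 1*(-447823))/(I(-34, 7) - 1*436998) = (-67185 - 1*(-447823))/(7**2 - 1*436998) = (-67185 + 447823)/(49 - 436998) = 380638/(-436949) = 380638*(-1/436949) = -380638/436949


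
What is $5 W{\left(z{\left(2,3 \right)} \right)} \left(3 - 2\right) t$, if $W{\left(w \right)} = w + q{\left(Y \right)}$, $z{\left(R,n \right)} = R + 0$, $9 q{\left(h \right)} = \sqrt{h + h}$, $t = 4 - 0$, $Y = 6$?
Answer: $40 + \frac{40 \sqrt{3}}{9} \approx 47.698$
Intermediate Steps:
$t = 4$ ($t = 4 + 0 = 4$)
$q{\left(h \right)} = \frac{\sqrt{2} \sqrt{h}}{9}$ ($q{\left(h \right)} = \frac{\sqrt{h + h}}{9} = \frac{\sqrt{2 h}}{9} = \frac{\sqrt{2} \sqrt{h}}{9}$)
$z{\left(R,n \right)} = R$
$W{\left(w \right)} = w + \frac{2 \sqrt{3}}{9}$ ($W{\left(w \right)} = w + \frac{\sqrt{2} \sqrt{6}}{9} = w + \frac{2 \sqrt{3}}{9}$)
$5 W{\left(z{\left(2,3 \right)} \right)} \left(3 - 2\right) t = 5 \left(2 + \frac{2 \sqrt{3}}{9}\right) \left(3 - 2\right) 4 = \left(10 + \frac{10 \sqrt{3}}{9}\right) 1 \cdot 4 = \left(10 + \frac{10 \sqrt{3}}{9}\right) 4 = 40 + \frac{40 \sqrt{3}}{9}$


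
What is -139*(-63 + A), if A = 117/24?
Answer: 64635/8 ≈ 8079.4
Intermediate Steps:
A = 39/8 (A = 117*(1/24) = 39/8 ≈ 4.8750)
-139*(-63 + A) = -139*(-63 + 39/8) = -139*(-465/8) = 64635/8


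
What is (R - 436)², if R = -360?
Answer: 633616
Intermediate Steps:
(R - 436)² = (-360 - 436)² = (-796)² = 633616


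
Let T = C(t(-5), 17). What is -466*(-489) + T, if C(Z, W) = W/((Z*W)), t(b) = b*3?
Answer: 3418109/15 ≈ 2.2787e+5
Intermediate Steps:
t(b) = 3*b
C(Z, W) = 1/Z (C(Z, W) = W/((W*Z)) = W*(1/(W*Z)) = 1/Z)
T = -1/15 (T = 1/(3*(-5)) = 1/(-15) = -1/15 ≈ -0.066667)
-466*(-489) + T = -466*(-489) - 1/15 = 227874 - 1/15 = 3418109/15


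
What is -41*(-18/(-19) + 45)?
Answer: -35793/19 ≈ -1883.8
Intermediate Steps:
-41*(-18/(-19) + 45) = -41*(-18*(-1/19) + 45) = -41*(18/19 + 45) = -41*873/19 = -1*35793/19 = -35793/19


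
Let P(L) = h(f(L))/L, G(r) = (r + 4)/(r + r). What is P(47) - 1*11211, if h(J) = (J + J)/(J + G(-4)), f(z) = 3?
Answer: -526915/47 ≈ -11211.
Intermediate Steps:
G(r) = (4 + r)/(2*r) (G(r) = (4 + r)/((2*r)) = (4 + r)*(1/(2*r)) = (4 + r)/(2*r))
h(J) = 2 (h(J) = (J + J)/(J + (½)*(4 - 4)/(-4)) = (2*J)/(J + (½)*(-¼)*0) = (2*J)/(J + 0) = (2*J)/J = 2)
P(L) = 2/L
P(47) - 1*11211 = 2/47 - 1*11211 = 2*(1/47) - 11211 = 2/47 - 11211 = -526915/47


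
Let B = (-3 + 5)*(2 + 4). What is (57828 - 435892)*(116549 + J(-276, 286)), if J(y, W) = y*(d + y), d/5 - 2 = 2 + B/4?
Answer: -69210286160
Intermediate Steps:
B = 12 (B = 2*6 = 12)
d = 35 (d = 10 + 5*(2 + 12/4) = 10 + 5*(2 + 12*(¼)) = 10 + 5*(2 + 3) = 10 + 5*5 = 10 + 25 = 35)
J(y, W) = y*(35 + y)
(57828 - 435892)*(116549 + J(-276, 286)) = (57828 - 435892)*(116549 - 276*(35 - 276)) = -378064*(116549 - 276*(-241)) = -378064*(116549 + 66516) = -378064*183065 = -69210286160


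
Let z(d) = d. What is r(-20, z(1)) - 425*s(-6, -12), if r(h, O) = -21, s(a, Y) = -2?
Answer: 829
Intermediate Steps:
r(-20, z(1)) - 425*s(-6, -12) = -21 - 425*(-2) = -21 + 850 = 829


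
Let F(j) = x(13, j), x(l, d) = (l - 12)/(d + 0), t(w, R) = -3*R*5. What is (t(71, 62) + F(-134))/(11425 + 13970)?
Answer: -124621/3402930 ≈ -0.036622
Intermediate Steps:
t(w, R) = -15*R
x(l, d) = (-12 + l)/d
F(j) = 1/j (F(j) = (-12 + 13)/j = 1/j)
(t(71, 62) + F(-134))/(11425 + 13970) = (-15*62 + 1/(-134))/(11425 + 13970) = (-930 - 1/134)/25395 = -124621/134*1/25395 = -124621/3402930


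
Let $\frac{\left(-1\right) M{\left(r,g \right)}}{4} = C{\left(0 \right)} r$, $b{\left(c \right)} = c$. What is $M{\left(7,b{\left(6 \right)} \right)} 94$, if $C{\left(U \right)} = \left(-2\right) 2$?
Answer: $10528$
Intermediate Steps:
$C{\left(U \right)} = -4$
$M{\left(r,g \right)} = 16 r$ ($M{\left(r,g \right)} = - 4 \left(- 4 r\right) = 16 r$)
$M{\left(7,b{\left(6 \right)} \right)} 94 = 16 \cdot 7 \cdot 94 = 112 \cdot 94 = 10528$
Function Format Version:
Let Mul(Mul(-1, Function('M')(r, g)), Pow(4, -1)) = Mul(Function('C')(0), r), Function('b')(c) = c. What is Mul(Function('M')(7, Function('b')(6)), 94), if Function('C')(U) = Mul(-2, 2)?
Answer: 10528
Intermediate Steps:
Function('C')(U) = -4
Function('M')(r, g) = Mul(16, r) (Function('M')(r, g) = Mul(-4, Mul(-4, r)) = Mul(16, r))
Mul(Function('M')(7, Function('b')(6)), 94) = Mul(Mul(16, 7), 94) = Mul(112, 94) = 10528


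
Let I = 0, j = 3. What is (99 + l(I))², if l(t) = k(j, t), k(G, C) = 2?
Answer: 10201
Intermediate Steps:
l(t) = 2
(99 + l(I))² = (99 + 2)² = 101² = 10201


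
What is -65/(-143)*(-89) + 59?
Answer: 204/11 ≈ 18.545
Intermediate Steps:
-65/(-143)*(-89) + 59 = -65*(-1/143)*(-89) + 59 = (5/11)*(-89) + 59 = -445/11 + 59 = 204/11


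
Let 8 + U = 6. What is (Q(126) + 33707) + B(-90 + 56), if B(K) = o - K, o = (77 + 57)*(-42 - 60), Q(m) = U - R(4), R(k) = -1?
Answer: 20072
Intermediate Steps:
U = -2 (U = -8 + 6 = -2)
Q(m) = -1 (Q(m) = -2 - 1*(-1) = -2 + 1 = -1)
o = -13668 (o = 134*(-102) = -13668)
B(K) = -13668 - K
(Q(126) + 33707) + B(-90 + 56) = (-1 + 33707) + (-13668 - (-90 + 56)) = 33706 + (-13668 - 1*(-34)) = 33706 + (-13668 + 34) = 33706 - 13634 = 20072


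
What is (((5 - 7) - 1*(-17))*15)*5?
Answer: 1125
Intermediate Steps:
(((5 - 7) - 1*(-17))*15)*5 = ((-2 + 17)*15)*5 = (15*15)*5 = 225*5 = 1125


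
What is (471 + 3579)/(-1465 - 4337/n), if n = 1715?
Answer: -3472875/1258406 ≈ -2.7597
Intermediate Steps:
(471 + 3579)/(-1465 - 4337/n) = (471 + 3579)/(-1465 - 4337/1715) = 4050/(-1465 - 4337*1/1715) = 4050/(-1465 - 4337/1715) = 4050/(-2516812/1715) = 4050*(-1715/2516812) = -3472875/1258406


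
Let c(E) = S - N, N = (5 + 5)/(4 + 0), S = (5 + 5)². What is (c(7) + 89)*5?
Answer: 1865/2 ≈ 932.50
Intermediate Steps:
S = 100 (S = 10² = 100)
N = 5/2 (N = 10/4 = 10*(¼) = 5/2 ≈ 2.5000)
c(E) = 195/2 (c(E) = 100 - 1*5/2 = 100 - 5/2 = 195/2)
(c(7) + 89)*5 = (195/2 + 89)*5 = (373/2)*5 = 1865/2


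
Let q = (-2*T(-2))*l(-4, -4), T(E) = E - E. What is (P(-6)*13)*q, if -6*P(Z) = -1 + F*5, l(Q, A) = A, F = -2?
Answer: 0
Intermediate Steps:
T(E) = 0
P(Z) = 11/6 (P(Z) = -(-1 - 2*5)/6 = -(-1 - 10)/6 = -⅙*(-11) = 11/6)
q = 0 (q = -2*0*(-4) = 0*(-4) = 0)
(P(-6)*13)*q = ((11/6)*13)*0 = (143/6)*0 = 0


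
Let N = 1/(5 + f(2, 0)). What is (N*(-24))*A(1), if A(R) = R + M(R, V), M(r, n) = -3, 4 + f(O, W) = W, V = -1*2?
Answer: 48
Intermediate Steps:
V = -2
f(O, W) = -4 + W
N = 1 (N = 1/(5 + (-4 + 0)) = 1/(5 - 4) = 1/1 = 1)
A(R) = -3 + R (A(R) = R - 3 = -3 + R)
(N*(-24))*A(1) = (1*(-24))*(-3 + 1) = -24*(-2) = 48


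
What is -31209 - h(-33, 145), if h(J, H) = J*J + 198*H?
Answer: -61008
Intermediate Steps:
h(J, H) = J² + 198*H
-31209 - h(-33, 145) = -31209 - ((-33)² + 198*145) = -31209 - (1089 + 28710) = -31209 - 1*29799 = -31209 - 29799 = -61008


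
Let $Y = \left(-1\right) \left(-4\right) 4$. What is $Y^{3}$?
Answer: $4096$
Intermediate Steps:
$Y = 16$ ($Y = 4 \cdot 4 = 16$)
$Y^{3} = 16^{3} = 4096$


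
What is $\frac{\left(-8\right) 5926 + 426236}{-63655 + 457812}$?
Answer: $\frac{378828}{394157} \approx 0.96111$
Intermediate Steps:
$\frac{\left(-8\right) 5926 + 426236}{-63655 + 457812} = \frac{-47408 + 426236}{394157} = 378828 \cdot \frac{1}{394157} = \frac{378828}{394157}$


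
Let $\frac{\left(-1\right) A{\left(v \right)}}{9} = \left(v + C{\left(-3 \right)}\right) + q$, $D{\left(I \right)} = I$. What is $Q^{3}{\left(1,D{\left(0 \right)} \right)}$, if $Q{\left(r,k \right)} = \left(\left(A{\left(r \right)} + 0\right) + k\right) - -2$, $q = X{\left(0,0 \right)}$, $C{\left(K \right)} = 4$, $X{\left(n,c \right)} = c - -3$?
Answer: $-343000$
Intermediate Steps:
$X{\left(n,c \right)} = 3 + c$ ($X{\left(n,c \right)} = c + 3 = 3 + c$)
$q = 3$ ($q = 3 + 0 = 3$)
$A{\left(v \right)} = -63 - 9 v$ ($A{\left(v \right)} = - 9 \left(\left(v + 4\right) + 3\right) = - 9 \left(\left(4 + v\right) + 3\right) = - 9 \left(7 + v\right) = -63 - 9 v$)
$Q{\left(r,k \right)} = -61 + k - 9 r$ ($Q{\left(r,k \right)} = \left(\left(\left(-63 - 9 r\right) + 0\right) + k\right) - -2 = \left(\left(-63 - 9 r\right) + k\right) + 2 = \left(-63 + k - 9 r\right) + 2 = -61 + k - 9 r$)
$Q^{3}{\left(1,D{\left(0 \right)} \right)} = \left(-61 + 0 - 9\right)^{3} = \left(-70\right)^{3} = -343000$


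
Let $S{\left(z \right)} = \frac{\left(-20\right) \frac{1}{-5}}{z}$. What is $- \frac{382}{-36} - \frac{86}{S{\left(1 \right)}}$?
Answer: $- \frac{98}{9} \approx -10.889$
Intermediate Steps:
$S{\left(z \right)} = \frac{4}{z}$ ($S{\left(z \right)} = \frac{\left(-20\right) \left(- \frac{1}{5}\right)}{z} = \frac{4}{z}$)
$- \frac{382}{-36} - \frac{86}{S{\left(1 \right)}} = - \frac{382}{-36} - \frac{86}{4 \cdot 1^{-1}} = \left(-382\right) \left(- \frac{1}{36}\right) - \frac{86}{4 \cdot 1} = \frac{191}{18} - \frac{86}{4} = \frac{191}{18} - \frac{43}{2} = - \frac{98}{9}$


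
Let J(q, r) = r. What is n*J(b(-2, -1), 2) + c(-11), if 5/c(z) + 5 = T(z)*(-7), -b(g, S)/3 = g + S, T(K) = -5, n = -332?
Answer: -3983/6 ≈ -663.83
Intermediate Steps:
b(g, S) = -3*S - 3*g (b(g, S) = -3*(g + S) = -3*(S + g) = -3*S - 3*g)
c(z) = ⅙ (c(z) = 5/(-5 - 5*(-7)) = 5/(-5 + 35) = 5/30 = 5*(1/30) = ⅙)
n*J(b(-2, -1), 2) + c(-11) = -332*2 + ⅙ = -664 + ⅙ = -3983/6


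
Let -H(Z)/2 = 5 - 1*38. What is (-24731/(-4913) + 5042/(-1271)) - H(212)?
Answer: -405470163/6244423 ≈ -64.933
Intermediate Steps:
H(Z) = 66 (H(Z) = -2*(5 - 1*38) = -2*(5 - 38) = -2*(-33) = 66)
(-24731/(-4913) + 5042/(-1271)) - H(212) = (-24731/(-4913) + 5042/(-1271)) - 1*66 = (-24731*(-1/4913) + 5042*(-1/1271)) - 66 = (24731/4913 - 5042/1271) - 66 = 6661755/6244423 - 66 = -405470163/6244423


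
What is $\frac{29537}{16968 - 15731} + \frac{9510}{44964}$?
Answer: $\frac{223310923}{9270078} \approx 24.089$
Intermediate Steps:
$\frac{29537}{16968 - 15731} + \frac{9510}{44964} = \frac{29537}{16968 - 15731} + 9510 \cdot \frac{1}{44964} = \frac{29537}{1237} + \frac{1585}{7494} = \frac{223310923}{9270078}$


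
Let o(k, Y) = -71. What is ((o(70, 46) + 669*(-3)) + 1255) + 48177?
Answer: 47354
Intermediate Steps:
((o(70, 46) + 669*(-3)) + 1255) + 48177 = ((-71 + 669*(-3)) + 1255) + 48177 = ((-71 - 2007) + 1255) + 48177 = (-2078 + 1255) + 48177 = -823 + 48177 = 47354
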